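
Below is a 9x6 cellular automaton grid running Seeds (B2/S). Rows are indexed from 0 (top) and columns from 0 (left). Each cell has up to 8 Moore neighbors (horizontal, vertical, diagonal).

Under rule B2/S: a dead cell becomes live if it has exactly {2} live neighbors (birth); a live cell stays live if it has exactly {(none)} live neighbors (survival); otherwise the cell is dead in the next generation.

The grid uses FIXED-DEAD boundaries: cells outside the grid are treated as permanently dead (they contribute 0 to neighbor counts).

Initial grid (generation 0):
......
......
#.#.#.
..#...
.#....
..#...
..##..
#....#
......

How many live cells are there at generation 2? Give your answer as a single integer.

Answer: 12

Derivation:
Simulating step by step:
Generation 0 (given above): 10 live cells
Generation 1: 9 live cells
......
.#.#..
......
#.....
...#..
......
....#.
.####.
......
Generation 2: 12 live cells
..#...
..#...
###...
......
......
...##.
.#...#
.....#
.#..#.
Population at generation 2: 12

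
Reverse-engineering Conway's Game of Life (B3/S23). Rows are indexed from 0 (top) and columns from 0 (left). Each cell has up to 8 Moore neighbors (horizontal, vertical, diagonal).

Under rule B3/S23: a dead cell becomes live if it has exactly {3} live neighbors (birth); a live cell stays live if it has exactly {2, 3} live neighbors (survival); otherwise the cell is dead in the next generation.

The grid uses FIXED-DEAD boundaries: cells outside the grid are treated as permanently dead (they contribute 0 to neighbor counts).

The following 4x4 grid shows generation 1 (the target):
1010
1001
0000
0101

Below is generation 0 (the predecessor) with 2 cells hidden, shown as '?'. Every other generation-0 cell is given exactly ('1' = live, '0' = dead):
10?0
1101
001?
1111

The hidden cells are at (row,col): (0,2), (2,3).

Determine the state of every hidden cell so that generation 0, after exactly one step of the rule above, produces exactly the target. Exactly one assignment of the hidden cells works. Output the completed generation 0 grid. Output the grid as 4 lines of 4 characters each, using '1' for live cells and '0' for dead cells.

Hidden generation-0 cells (in order): (0,2), (2,3).
A hidden cell only influences target cells in its own 3x3 neighborhood. Try each of the 2^2 = 4 assignments, step the completed generation 0 forward once under B3/S23, and compare with the target:
  (0,2)=0 (2,3)=0 -> step gives (0,1)='1' but target has '0' -> reject
  (0,2)=0 (2,3)=1 -> step gives (0,1)='1' but target has '0' -> reject
  (0,2)=1 (2,3)=0 -> step gives (3,2)='1' but target has '0' -> reject
  (0,2)=1 (2,3)=1 -> step reproduces the target at every cell -> ACCEPT
Unique solution: (0,2)=live, (2,3)=live.
Check: live-neighbor counts of every cell in the completed generation 0:
2422
2453
4664
1343
Applying B3/S23 to generation 0 with these counts gives:
1010
1001
0000
0101
which matches the target exactly.

Answer: 1010
1101
0011
1111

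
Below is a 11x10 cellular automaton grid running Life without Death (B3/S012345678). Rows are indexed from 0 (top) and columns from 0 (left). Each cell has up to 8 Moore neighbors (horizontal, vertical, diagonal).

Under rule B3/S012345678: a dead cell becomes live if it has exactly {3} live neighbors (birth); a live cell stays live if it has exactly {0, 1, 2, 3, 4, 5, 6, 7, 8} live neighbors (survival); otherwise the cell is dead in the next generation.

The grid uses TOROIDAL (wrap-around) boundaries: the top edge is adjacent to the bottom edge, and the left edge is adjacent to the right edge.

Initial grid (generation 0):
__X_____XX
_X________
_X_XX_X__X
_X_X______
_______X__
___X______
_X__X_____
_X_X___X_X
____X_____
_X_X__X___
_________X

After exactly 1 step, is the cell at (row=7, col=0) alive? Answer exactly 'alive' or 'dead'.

Answer: alive

Derivation:
Simulating step by step:
Generation 0 (given above): 24 live cells
Generation 1: 41 live cells
X_X_____XX
_X_X____XX
_X_XX_X__X
XX_XX_____
__X____X__
___X______
XX_XX_____
XXXXX__X_X
X__XX_____
_X_X__X___
X_X_____XX

Cell (7,0) at generation 1: 1 -> alive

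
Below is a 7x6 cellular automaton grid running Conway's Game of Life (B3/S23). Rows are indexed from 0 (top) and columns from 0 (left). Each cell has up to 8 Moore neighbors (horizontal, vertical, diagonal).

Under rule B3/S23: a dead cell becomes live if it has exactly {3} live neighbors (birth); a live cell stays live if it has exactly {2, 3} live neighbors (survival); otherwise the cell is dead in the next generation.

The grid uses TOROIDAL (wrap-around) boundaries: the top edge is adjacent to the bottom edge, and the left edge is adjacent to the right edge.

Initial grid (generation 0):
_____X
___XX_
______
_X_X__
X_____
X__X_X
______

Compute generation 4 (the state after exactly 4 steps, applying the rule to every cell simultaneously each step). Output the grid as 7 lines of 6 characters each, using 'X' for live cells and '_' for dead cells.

Simulating step by step:
Generation 0 (given above): 9 live cells
Generation 1: 15 live cells
____X_
____X_
__XXX_
______
XXX_XX
X____X
X___XX
Generation 2: 12 live cells
___XX_
____XX
___XX_
X_____
_X__X_
___X__
X___X_
Generation 3: 12 live cells
___X__
_____X
___XX_
___XXX
______
___XXX
____XX
Generation 4: 8 live cells
(generation 4 grid is the final answer)

Answer: _____X
___X__
___X__
___X_X
______
___X_X
_____X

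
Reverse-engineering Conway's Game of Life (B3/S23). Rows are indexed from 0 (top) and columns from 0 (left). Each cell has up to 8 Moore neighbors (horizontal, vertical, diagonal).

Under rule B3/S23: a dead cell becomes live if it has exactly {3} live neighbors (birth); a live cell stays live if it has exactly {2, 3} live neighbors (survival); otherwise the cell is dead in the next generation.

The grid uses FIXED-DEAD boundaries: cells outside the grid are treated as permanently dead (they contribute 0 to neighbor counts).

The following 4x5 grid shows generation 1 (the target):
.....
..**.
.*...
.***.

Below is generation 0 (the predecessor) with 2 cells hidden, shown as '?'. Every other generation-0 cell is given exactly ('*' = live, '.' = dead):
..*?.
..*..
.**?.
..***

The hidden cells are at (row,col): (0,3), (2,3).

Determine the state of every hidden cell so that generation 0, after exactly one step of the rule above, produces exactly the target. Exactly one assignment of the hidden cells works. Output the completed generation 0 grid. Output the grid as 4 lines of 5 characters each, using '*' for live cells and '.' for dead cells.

Hidden generation-0 cells (in order): (0,3), (2,3).
A hidden cell only influences target cells in its own 3x3 neighborhood. Try each of the 2^2 = 4 assignments, step the completed generation 0 forward once under B3/S23, and compare with the target:
  (0,3)=. (2,3)=. -> step reproduces the target at every cell -> ACCEPT
  (0,3)=. (2,3)=* -> step gives (1,2)='.' but target has '*' -> reject
  (0,3)=* (2,3)=. -> step gives (0,2)='*' but target has '.' -> reject
  (0,3)=* (2,3)=* -> step gives (0,2)='*' but target has '.' -> reject
Unique solution: (0,3)=dead, (2,3)=dead.
Check: live-neighbor counts of every cell in the completed generation 0:
02120
14330
13452
13331
Applying B3/S23 to generation 0 with these counts gives:
.....
..**.
.*...
.***.
which matches the target exactly.

Answer: ..*..
..*..
.**..
..***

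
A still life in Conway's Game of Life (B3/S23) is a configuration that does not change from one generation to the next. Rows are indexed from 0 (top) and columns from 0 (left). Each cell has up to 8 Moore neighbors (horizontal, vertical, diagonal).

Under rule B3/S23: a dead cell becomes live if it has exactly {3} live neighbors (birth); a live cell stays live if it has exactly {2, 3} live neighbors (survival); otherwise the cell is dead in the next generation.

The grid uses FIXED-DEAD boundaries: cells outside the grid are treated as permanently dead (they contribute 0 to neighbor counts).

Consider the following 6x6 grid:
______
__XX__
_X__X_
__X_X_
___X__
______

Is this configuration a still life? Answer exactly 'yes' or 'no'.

Answer: yes

Derivation:
Compute generation 1 and compare to generation 0 (given above):
Generation 1:
______
__XX__
_X__X_
__X_X_
___X__
______
The grids are IDENTICAL -> still life.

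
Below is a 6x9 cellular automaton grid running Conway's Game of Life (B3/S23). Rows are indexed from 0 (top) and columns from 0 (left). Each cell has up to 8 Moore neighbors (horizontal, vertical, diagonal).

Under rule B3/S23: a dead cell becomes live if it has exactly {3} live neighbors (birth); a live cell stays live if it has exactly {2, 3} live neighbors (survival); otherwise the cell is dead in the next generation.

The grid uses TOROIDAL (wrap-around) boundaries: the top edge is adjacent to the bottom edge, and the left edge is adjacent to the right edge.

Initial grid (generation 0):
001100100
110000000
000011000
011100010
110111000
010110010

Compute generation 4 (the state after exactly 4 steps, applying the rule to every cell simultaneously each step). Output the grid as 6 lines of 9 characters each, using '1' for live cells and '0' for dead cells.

Answer: 000001100
010000000
000001100
010000100
010001000
010000100

Derivation:
Simulating step by step:
Generation 0 (given above): 20 live cells
Generation 1: 21 live cells
100110000
011111000
100110000
110000100
100001101
110000100
Generation 2: 16 live cells
100000000
110001000
100000000
010010110
000001101
010010110
Generation 3: 22 live cells
100001101
110000001
100001101
100000111
100010001
100000111
Generation 4: 11 live cells
(generation 4 grid is the final answer)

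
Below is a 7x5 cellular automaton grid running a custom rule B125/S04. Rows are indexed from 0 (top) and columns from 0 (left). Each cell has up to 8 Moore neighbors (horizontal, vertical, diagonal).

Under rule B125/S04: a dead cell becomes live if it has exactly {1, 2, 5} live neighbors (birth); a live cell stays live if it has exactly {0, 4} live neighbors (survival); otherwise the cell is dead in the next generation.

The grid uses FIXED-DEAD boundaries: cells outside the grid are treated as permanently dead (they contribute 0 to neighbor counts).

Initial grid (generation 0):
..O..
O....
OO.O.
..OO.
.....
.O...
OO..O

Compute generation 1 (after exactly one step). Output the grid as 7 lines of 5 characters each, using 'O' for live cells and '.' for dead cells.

Simulating step by step:
Generation 0 (given above): 11 live cells
Generation 1: 19 live cells
(generation 1 grid is the final answer)

Answer: OOOO.
...OO
....O
O...O
OO.OO
..OOO
..OOO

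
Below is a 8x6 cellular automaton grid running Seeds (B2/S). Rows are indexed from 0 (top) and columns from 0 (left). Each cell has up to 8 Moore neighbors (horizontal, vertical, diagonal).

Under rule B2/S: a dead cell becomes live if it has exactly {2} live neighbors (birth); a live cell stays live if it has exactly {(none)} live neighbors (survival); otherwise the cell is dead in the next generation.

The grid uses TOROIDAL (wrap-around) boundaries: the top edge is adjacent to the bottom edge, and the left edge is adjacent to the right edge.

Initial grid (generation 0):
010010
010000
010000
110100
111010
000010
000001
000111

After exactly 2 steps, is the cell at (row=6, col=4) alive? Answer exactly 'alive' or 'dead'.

Answer: dead

Derivation:
Simulating step by step:
Generation 0 (given above): 16 live cells
Generation 1: 4 live cells
000000
000000
000000
000010
000000
001000
100000
001000
Generation 2: 5 live cells
000000
000000
000000
000000
000100
010000
001100
010000

Cell (6,4) at generation 2: 0 -> dead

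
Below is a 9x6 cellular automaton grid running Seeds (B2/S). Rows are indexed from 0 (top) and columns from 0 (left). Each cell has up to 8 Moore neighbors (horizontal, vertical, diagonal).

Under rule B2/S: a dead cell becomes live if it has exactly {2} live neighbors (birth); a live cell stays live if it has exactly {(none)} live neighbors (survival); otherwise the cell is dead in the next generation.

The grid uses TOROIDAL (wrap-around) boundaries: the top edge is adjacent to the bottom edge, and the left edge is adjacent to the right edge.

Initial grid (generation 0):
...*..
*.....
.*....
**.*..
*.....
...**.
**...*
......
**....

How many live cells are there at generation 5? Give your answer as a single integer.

Answer: 6

Derivation:
Simulating step by step:
Generation 0 (given above): 14 live cells
Generation 1: 11 live cells
..*..*
.**...
.....*
.....*
......
..*...
..**..
..*...
..*...
Generation 2: 10 live cells
*.....
...***
.**.*.
*...*.
......
.*....
......
......
......
Generation 3: 5 live cells
...*..
......
......
..*...
**...*
......
......
......
......
Generation 4: 4 live cells
......
......
......
.....*
..*...
.*...*
......
......
......
Generation 5: 6 live cells
......
......
......
......
.*..**
*.*...
*.....
......
......
Population at generation 5: 6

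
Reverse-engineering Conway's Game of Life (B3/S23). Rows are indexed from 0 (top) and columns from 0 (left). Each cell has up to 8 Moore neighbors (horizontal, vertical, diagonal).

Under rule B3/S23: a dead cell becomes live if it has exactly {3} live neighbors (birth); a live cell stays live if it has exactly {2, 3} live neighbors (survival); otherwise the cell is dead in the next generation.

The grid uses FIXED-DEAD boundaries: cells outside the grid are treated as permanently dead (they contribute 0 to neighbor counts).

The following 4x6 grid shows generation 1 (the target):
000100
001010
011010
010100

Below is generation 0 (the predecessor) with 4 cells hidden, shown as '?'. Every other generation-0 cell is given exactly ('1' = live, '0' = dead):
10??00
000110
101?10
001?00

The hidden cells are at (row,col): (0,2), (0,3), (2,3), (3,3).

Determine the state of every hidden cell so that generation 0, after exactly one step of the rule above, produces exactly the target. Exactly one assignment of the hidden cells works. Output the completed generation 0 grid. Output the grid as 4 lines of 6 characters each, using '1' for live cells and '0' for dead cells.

Hidden generation-0 cells (in order): (0,2), (0,3), (2,3), (3,3).
A hidden cell only influences target cells in its own 3x3 neighborhood. Try each of the 2^4 = 16 assignments, step the completed generation 0 forward once under B3/S23, and compare with the target:
  (0,2)=0 (0,3)=0 (2,3)=0 (3,3)=0 -> step gives (0,3)='0' but target has '1' -> reject
  (0,2)=0 (0,3)=0 (2,3)=0 (3,3)=1 -> step gives (0,3)='0' but target has '1' -> reject
  (0,2)=0 (0,3)=0 (2,3)=1 (3,3)=0 -> step gives (0,3)='0' but target has '1' -> reject
  (0,2)=0 (0,3)=0 (2,3)=1 (3,3)=1 -> step gives (0,3)='0' but target has '1' -> reject
  (0,2)=0 (0,3)=1 (2,3)=0 (3,3)=0 -> step gives (0,4)='1' but target has '0' -> reject
  (0,2)=0 (0,3)=1 (2,3)=0 (3,3)=1 -> step gives (0,4)='1' but target has '0' -> reject
  (0,2)=0 (0,3)=1 (2,3)=1 (3,3)=0 -> step gives (0,4)='1' but target has '0' -> reject
  (0,2)=0 (0,3)=1 (2,3)=1 (3,3)=1 -> step gives (0,4)='1' but target has '0' -> reject
  (0,2)=1 (0,3)=0 (2,3)=0 (3,3)=0 -> step reproduces the target at every cell -> ACCEPT
  (0,2)=1 (0,3)=0 (2,3)=0 (3,3)=1 -> step gives (3,2)='1' but target has '0' -> reject
  (0,2)=1 (0,3)=0 (2,3)=1 (3,3)=0 -> step gives (1,2)='0' but target has '1' -> reject
  (0,2)=1 (0,3)=0 (2,3)=1 (3,3)=1 -> step gives (1,2)='0' but target has '1' -> reject
  (0,2)=1 (0,3)=1 (2,3)=0 (3,3)=0 -> step gives (0,2)='1' but target has '0' -> reject
  (0,2)=1 (0,3)=1 (2,3)=0 (3,3)=1 -> step gives (0,2)='1' but target has '0' -> reject
  (0,2)=1 (0,3)=1 (2,3)=1 (3,3)=0 -> step gives (0,2)='1' but target has '0' -> reject
  (0,2)=1 (0,3)=1 (2,3)=1 (3,3)=1 -> step gives (0,2)='1' but target has '0' -> reject
Unique solution: (0,2)=live, (0,3)=dead, (2,3)=dead, (3,3)=dead.
Check: live-neighbor counts of every cell in the completed generation 0:
021321
243422
032522
131311
Applying B3/S23 to generation 0 with these counts gives:
000100
001010
011010
010100
which matches the target exactly.

Answer: 101000
000110
101010
001000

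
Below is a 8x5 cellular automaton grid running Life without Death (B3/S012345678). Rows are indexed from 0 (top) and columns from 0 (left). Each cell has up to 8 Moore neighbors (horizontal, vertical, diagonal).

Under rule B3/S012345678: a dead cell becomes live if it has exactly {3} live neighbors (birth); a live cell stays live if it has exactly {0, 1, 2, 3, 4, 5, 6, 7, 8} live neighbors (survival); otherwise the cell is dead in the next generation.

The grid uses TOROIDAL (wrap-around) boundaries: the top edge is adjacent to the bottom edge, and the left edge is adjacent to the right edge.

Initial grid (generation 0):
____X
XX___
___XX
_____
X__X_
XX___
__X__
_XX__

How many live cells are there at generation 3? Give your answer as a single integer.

Answer: 26

Derivation:
Simulating step by step:
Generation 0 (given above): 12 live cells
Generation 1: 22 live cells
__X_X
XX_X_
X__XX
___X_
XX_XX
XXX_X
X_X__
_XXX_
Generation 2: 26 live cells
__X_X
XX_X_
XX_XX
_X_X_
XX_XX
XXX_X
X_X__
XXXXX
Generation 3: 26 live cells
__X_X
XX_X_
XX_XX
_X_X_
XX_XX
XXX_X
X_X__
XXXXX
Population at generation 3: 26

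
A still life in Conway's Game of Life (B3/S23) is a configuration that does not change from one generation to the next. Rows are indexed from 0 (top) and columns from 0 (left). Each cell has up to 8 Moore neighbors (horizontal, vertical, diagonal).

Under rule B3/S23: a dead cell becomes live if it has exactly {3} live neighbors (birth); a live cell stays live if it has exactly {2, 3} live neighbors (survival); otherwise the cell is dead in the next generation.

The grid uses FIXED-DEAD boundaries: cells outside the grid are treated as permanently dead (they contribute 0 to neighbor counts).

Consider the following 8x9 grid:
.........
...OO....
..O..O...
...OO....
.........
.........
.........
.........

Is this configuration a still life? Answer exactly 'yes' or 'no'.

Answer: yes

Derivation:
Compute generation 1 and compare to generation 0 (given above):
Generation 1:
.........
...OO....
..O..O...
...OO....
.........
.........
.........
.........
The grids are IDENTICAL -> still life.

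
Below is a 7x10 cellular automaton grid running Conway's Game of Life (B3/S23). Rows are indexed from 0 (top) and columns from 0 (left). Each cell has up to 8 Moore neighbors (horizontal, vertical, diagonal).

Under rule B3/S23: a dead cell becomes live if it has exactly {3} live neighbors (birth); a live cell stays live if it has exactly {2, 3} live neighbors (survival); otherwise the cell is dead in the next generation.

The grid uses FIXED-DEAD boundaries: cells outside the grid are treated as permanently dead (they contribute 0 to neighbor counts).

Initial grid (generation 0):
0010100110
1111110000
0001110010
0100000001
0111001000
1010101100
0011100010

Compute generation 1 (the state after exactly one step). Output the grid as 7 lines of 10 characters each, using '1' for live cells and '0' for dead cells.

Answer: 0010110000
0100001110
1000010000
0100010000
1001011100
0000101100
0110110100

Derivation:
Simulating step by step:
Generation 0 (given above): 29 live cells
Generation 1: 24 live cells
(generation 1 grid is the final answer)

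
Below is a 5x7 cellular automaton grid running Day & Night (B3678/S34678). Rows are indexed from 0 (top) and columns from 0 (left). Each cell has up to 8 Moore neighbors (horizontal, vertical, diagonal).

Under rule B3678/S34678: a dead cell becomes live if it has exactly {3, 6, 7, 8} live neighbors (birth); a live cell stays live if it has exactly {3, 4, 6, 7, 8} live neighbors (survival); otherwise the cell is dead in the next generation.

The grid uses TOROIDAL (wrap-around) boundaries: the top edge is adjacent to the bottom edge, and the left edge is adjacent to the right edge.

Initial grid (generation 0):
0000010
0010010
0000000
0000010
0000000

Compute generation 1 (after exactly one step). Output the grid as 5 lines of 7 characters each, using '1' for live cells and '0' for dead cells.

Answer: 0000000
0000000
0000000
0000000
0000000

Derivation:
Simulating step by step:
Generation 0 (given above): 4 live cells
Generation 1: 0 live cells
(generation 1 grid is the final answer)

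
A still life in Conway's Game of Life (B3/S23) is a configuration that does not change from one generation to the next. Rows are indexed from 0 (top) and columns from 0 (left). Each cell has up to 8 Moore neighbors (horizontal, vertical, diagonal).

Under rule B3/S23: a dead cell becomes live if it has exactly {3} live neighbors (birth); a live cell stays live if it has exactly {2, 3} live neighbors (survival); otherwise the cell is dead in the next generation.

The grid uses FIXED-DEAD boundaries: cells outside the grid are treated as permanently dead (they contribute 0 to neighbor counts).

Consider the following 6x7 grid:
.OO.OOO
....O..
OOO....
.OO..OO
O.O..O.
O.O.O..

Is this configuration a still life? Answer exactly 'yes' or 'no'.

Answer: no

Derivation:
Compute generation 1 and compare to generation 0 (given above):
Generation 1:
...OOO.
O...O..
O.OO.O.
...O.OO
O.O.OOO
...O...
Cell (0,1) differs: gen0=1 vs gen1=0 -> NOT a still life.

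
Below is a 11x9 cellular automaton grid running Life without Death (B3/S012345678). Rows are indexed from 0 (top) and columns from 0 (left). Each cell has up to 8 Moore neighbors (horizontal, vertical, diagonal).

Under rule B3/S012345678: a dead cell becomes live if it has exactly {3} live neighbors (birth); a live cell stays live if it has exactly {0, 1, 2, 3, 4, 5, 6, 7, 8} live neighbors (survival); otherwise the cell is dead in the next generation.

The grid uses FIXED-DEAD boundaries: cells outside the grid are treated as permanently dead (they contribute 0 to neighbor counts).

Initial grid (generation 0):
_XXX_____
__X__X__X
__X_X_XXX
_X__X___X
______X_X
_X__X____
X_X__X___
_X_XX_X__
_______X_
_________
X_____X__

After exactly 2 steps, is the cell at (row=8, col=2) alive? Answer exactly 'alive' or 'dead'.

Answer: alive

Derivation:
Simulating step by step:
Generation 0 (given above): 28 live cells
Generation 1: 38 live cells
_XXX_____
__X_XXX_X
_XX_X_XXX
_X_XX_X_X
_____XXXX
_X__XX___
X_X__X___
_XXXXXX__
_______X_
_________
X_____X__
Generation 2: 48 live cells
_XXXXX___
__X_XXX_X
_XX_X_XXX
_X_XX_X_X
__XX_XXXX
_X__XX_X_
X_X__X___
_XXXXXX__
__XXXXXX_
_________
X_____X__

Cell (8,2) at generation 2: 1 -> alive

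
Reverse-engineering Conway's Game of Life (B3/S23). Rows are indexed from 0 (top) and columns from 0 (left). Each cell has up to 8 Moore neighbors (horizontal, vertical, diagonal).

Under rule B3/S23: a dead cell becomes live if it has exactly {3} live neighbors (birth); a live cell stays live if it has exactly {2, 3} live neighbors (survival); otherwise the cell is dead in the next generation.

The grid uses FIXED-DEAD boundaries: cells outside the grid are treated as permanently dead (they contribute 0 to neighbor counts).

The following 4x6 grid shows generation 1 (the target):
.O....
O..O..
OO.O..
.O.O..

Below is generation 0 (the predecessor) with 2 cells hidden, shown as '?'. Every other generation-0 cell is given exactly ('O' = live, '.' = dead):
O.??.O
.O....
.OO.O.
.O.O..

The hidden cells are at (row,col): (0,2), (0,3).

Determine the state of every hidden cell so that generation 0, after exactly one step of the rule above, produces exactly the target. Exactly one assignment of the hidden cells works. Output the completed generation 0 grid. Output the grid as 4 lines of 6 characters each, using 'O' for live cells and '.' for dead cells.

Answer: O.O..O
.O....
.OO.O.
.O.O..

Derivation:
Hidden generation-0 cells (in order): (0,2), (0,3).
A hidden cell only influences target cells in its own 3x3 neighborhood. Try each of the 2^2 = 4 assignments, step the completed generation 0 forward once under B3/S23, and compare with the target:
  (0,2)=. (0,3)=. -> step gives (0,1)='.' but target has 'O' -> reject
  (0,2)=. (0,3)=O -> step gives (0,1)='.' but target has 'O' -> reject
  (0,2)=O (0,3)=. -> step reproduces the target at every cell -> ACCEPT
  (0,2)=O (0,3)=O -> step gives (0,2)='O' but target has '.' -> reject
Unique solution: (0,2)=live, (0,3)=dead.
Check: live-neighbor counts of every cell in the completed generation 0:
131110
344322
334311
224221
Applying B3/S23 to generation 0 with these counts gives:
.O....
O..O..
OO.O..
.O.O..
which matches the target exactly.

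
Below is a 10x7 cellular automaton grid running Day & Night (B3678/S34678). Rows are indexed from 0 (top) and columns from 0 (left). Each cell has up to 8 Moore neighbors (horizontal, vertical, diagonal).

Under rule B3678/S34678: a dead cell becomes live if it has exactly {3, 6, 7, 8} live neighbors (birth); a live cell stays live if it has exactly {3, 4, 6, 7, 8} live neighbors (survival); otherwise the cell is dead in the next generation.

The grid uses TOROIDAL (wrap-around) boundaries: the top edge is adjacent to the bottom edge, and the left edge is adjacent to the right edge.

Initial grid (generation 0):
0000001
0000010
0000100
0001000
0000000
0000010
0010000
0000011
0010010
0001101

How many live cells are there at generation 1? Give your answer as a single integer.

Simulating step by step:
Generation 0 (given above): 13 live cells
Generation 1: 5 live cells
0000100
0000000
0000000
0000000
0000000
0000000
0000011
0000000
0001010
0000000
Population at generation 1: 5

Answer: 5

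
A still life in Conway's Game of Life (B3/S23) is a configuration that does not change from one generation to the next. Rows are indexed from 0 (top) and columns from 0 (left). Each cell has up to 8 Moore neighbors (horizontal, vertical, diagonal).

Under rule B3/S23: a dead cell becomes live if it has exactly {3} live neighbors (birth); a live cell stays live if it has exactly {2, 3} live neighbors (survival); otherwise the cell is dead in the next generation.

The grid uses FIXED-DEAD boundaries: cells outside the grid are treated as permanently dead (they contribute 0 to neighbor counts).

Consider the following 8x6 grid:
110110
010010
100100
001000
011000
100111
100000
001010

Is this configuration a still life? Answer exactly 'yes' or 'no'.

Answer: no

Derivation:
Compute generation 1 and compare to generation 0 (given above):
Generation 1:
111110
010010
011100
001100
011010
101110
010001
000000
Cell (0,2) differs: gen0=0 vs gen1=1 -> NOT a still life.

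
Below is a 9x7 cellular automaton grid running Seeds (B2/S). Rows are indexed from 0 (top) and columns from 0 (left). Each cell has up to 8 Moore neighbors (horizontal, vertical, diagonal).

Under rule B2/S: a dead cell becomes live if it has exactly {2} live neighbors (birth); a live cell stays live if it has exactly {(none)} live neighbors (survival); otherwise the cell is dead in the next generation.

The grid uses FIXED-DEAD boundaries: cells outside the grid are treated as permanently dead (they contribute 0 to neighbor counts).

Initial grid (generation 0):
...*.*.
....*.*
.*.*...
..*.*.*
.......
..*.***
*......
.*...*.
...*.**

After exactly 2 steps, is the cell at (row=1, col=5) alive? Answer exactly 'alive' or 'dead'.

Simulating step by step:
Generation 0 (given above): 19 live cells
Generation 1: 13 live cells
......*
.......
......*
.*...*.
.**....
.*.*...
..**...
*.*....
..*....
Generation 2: 12 live cells
.......
.....**
.....*.
*.....*
...**..
*...*..
*...*..
.......
...*...

Cell (1,5) at generation 2: 1 -> alive

Answer: alive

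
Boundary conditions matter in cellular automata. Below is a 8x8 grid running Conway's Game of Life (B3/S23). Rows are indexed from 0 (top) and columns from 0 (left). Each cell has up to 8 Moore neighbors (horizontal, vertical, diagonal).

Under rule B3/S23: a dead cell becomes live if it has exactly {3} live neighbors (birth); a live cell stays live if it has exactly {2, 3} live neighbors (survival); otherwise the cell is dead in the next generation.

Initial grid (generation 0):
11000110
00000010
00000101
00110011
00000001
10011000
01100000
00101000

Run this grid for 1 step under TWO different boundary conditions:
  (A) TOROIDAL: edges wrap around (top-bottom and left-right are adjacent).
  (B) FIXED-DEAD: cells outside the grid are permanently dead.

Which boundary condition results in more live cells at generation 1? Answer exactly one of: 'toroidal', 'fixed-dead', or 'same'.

Under TOROIDAL boundary, generation 1:
01000111
10000000
00000101
10000001
10101011
11110000
01101000
10110100
Population = 25

Under FIXED-DEAD boundary, generation 1:
00000110
00000001
00000101
00000001
00101011
01110000
01101000
01110000
Population = 19

Comparison: toroidal=25, fixed-dead=19 -> toroidal

Answer: toroidal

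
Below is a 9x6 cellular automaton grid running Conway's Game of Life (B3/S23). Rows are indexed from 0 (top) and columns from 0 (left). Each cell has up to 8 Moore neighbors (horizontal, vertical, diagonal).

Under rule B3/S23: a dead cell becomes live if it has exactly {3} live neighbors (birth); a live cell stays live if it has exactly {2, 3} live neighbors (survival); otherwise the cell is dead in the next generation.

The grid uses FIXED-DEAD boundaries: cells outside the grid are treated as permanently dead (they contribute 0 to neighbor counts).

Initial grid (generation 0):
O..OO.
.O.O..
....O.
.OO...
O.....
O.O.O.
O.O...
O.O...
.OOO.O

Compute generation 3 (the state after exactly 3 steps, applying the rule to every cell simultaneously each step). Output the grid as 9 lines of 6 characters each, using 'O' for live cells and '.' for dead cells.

Answer: ......
.O.O..
.O....
O..OO.
O..OO.
O.OO..
OO....
O.O...
.OO...

Derivation:
Simulating step by step:
Generation 0 (given above): 20 live cells
Generation 1: 19 live cells
..OOO.
..OO..
.O.O..
.O....
O.OO..
O..O..
O.O...
O.....
.OOO..
Generation 2: 18 live cells
..O.O.
.O....
.O.O..
OO.O..
O.OO..
O..O..
O.....
O..O..
.OO...
Generation 3: 18 live cells
(generation 3 grid is the final answer)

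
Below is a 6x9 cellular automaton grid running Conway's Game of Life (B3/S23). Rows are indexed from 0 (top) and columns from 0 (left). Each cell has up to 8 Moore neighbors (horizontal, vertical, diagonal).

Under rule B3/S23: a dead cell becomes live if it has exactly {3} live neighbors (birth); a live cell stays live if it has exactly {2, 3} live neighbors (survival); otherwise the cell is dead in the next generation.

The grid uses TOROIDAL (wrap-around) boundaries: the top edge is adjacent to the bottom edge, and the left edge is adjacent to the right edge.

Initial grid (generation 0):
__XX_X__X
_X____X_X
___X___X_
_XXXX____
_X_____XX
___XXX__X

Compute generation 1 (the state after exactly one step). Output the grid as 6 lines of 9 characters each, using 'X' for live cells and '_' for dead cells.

Simulating step by step:
Generation 0 (given above): 20 live cells
Generation 1: 29 live cells
(generation 1 grid is the final answer)

Answer: __XX_XX_X
X__XX_X_X
XX_XX__X_
XX_XX__XX
_X___X_XX
___X_XX_X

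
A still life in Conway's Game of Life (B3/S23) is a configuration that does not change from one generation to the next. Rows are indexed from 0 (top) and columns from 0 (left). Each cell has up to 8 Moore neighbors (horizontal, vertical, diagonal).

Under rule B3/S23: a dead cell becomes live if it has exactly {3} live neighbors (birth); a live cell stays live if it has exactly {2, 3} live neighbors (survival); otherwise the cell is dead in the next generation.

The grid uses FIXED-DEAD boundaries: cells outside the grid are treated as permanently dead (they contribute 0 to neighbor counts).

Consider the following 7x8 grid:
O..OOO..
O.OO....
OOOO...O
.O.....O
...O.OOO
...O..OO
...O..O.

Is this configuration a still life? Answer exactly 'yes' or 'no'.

Compute generation 1 and compare to generation 0 (given above):
Generation 1:
.OOOO...
O.......
O..O....
OO.OO..O
..O.OO..
..OO....
......OO
Cell (0,0) differs: gen0=1 vs gen1=0 -> NOT a still life.

Answer: no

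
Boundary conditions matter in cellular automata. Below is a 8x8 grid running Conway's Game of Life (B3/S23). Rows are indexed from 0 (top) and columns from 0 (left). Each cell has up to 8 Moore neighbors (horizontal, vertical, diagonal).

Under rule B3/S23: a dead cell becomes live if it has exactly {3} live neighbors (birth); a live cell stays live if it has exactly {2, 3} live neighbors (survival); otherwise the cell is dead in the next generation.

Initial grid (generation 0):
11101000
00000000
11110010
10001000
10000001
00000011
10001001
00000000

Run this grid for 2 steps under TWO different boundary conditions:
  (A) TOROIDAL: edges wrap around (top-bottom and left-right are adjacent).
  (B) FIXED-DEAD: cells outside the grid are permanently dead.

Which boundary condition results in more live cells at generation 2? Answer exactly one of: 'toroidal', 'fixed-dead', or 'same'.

Answer: toroidal

Derivation:
Under TOROIDAL boundary, generation 2:
10000000
00000001
11010001
00010000
00000001
10000110
10000010
00000011
Population = 15

Under FIXED-DEAD boundary, generation 2:
00000000
10000000
10010000
10010000
00000011
00000100
00000011
00000000
Population = 10

Comparison: toroidal=15, fixed-dead=10 -> toroidal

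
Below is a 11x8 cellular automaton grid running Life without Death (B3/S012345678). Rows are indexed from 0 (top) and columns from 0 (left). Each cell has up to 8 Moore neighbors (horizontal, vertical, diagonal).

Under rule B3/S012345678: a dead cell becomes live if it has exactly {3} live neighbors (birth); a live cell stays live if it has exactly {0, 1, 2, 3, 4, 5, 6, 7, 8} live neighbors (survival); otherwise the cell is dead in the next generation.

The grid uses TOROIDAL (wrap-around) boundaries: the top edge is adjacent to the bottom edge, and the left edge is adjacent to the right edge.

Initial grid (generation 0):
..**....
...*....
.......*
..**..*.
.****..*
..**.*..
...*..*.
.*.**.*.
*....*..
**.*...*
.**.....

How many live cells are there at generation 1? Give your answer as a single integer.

Answer: 45

Derivation:
Simulating step by step:
Generation 0 (given above): 29 live cells
Generation 1: 45 live cells
.***....
..**....
..**...*
*****.**
.*******
.***.**.
...*..*.
.****.**
*..*.**.
**.*...*
.**.....
Population at generation 1: 45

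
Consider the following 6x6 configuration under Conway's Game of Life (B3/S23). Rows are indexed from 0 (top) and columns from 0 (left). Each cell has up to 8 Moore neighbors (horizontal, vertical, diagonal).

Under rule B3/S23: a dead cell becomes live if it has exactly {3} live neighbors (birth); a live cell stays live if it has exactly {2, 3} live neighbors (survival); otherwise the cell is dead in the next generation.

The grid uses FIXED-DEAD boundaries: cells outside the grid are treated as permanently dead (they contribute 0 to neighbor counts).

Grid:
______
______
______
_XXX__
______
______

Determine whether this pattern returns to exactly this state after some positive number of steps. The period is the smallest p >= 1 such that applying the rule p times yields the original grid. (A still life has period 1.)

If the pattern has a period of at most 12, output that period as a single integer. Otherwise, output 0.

Answer: 2

Derivation:
Simulating and comparing each generation to the original:
Gen 0 (original, given above): 3 live cells
Gen 1: 3 live cells, differs from original
Gen 2: 3 live cells, MATCHES original -> period = 2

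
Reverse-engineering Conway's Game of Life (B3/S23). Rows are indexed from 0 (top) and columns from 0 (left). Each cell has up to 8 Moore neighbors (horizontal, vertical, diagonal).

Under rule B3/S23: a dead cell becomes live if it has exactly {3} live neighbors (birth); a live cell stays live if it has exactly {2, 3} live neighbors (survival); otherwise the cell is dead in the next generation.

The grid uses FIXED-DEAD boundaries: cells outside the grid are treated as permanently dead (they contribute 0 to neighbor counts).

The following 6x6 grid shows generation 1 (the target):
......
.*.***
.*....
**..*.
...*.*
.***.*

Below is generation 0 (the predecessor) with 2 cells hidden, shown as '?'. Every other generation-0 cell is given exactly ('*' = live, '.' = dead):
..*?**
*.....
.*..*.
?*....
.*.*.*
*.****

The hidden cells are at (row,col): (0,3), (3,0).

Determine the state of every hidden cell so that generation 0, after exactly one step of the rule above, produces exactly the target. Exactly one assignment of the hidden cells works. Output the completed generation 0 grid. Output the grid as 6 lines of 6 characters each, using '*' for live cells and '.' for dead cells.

Answer: ..*.**
*.....
.*..*.
**....
.*.*.*
*.****

Derivation:
Hidden generation-0 cells (in order): (0,3), (3,0).
A hidden cell only influences target cells in its own 3x3 neighborhood. Try each of the 2^2 = 4 assignments, step the completed generation 0 forward once under B3/S23, and compare with the target:
  (0,3)=. (3,0)=. -> step gives (2,0)='*' but target has '.' -> reject
  (0,3)=. (3,0)=* -> step reproduces the target at every cell -> ACCEPT
  (0,3)=* (3,0)=. -> step gives (0,3)='*' but target has '.' -> reject
  (0,3)=* (3,0)=* -> step gives (0,3)='*' but target has '.' -> reject
Unique solution: (0,3)=dead, (3,0)=live.
Check: live-neighbor counts of every cell in the completed generation 0:
120211
132333
432101
334232
445352
133342
Applying B3/S23 to generation 0 with these counts gives:
......
.*.***
.*....
**..*.
...*.*
.***.*
which matches the target exactly.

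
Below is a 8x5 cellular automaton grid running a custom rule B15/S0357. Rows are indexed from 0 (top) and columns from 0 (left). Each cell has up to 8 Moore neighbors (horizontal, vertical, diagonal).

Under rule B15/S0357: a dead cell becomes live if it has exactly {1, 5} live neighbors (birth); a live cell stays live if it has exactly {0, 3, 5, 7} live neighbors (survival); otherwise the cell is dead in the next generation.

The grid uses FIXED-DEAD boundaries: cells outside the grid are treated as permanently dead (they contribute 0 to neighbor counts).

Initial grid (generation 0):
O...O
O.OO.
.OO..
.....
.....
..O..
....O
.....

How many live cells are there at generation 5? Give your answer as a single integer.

Simulating step by step:
Generation 0 (given above): 9 live cells
Generation 1: 19 live cells
.....
.OOO.
.OO.O
O..O.
.OOO.
.OO.O
.OO.O
...OO
Generation 2: 13 live cells
O...O
.O.O.
..OO.
.O...
..O..
.O...
.O..O
O..O.
Generation 3: 5 live cells
.....
...O.
.....
O...O
...O.
....O
.....
.....
Generation 4: 18 live cells
..OOO
..OOO
OOO..
OOO..
OOO..
..O..
...OO
.....
Generation 5: 15 live cells
..OOO
.OO.O
O.OO.
O.O..
O....
..O..
.O...
..O..
Population at generation 5: 15

Answer: 15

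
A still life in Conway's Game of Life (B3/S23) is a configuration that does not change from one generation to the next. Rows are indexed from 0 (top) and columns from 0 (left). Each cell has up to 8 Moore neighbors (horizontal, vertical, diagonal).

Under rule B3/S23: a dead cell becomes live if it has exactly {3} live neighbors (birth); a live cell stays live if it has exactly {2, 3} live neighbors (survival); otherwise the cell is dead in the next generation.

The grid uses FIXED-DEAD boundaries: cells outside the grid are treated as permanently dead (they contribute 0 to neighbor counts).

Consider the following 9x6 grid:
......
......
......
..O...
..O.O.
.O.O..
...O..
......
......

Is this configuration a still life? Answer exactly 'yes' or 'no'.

Answer: no

Derivation:
Compute generation 1 and compare to generation 0 (given above):
Generation 1:
......
......
......
...O..
.OO...
...OO.
..O...
......
......
Cell (3,2) differs: gen0=1 vs gen1=0 -> NOT a still life.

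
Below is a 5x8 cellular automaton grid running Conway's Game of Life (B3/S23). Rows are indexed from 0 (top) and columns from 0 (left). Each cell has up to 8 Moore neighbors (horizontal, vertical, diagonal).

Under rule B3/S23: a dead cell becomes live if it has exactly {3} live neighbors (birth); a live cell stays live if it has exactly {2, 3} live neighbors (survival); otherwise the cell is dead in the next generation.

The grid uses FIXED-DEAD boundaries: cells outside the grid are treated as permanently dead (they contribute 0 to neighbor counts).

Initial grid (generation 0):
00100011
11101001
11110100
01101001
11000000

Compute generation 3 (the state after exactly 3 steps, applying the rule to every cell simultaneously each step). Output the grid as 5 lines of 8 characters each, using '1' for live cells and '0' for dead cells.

Answer: 00010111
00010001
00001110
00000000
00000000

Derivation:
Simulating step by step:
Generation 0 (given above): 19 live cells
Generation 1: 14 live cells
00110011
10001101
00000110
00001000
11100000
Generation 2: 12 live cells
00011111
00011001
00000010
01000100
01000000
Generation 3: 9 live cells
(generation 3 grid is the final answer)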